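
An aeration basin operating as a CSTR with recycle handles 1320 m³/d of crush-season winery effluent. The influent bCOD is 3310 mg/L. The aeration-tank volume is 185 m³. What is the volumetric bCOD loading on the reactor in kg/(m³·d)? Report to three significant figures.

L_v = Q S₀ / V = 1320 × 3310 × 10⁻³ / 185.0 = 23.62 kg/(m³·d).

L_v ≈ 23.6 kg bCOD/(m³·d)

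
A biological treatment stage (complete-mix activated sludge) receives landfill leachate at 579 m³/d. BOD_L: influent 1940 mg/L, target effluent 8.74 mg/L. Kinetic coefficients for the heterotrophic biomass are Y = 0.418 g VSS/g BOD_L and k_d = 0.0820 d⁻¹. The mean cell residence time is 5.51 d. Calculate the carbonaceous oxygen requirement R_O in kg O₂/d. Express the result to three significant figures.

The observed yield is Y_obs = Y/(1 + k_d·θ_c) = 0.418 / (1 + 0.0820 × 5.51) = 0.418 / 1.452 = 0.2879 g VSS per g BOD_L removed.
Substrate removed = Q·(S₀ − S) = 579 m³/d × (1940 − 8.74) g/m³ = 1.12×10^6 g/d = 1118 kg/d.
Net sludge production P_X = 0.2879 × 1118 = 321.9 kg VSS/d.
Carbonaceous O₂ demand = substrate oxidised − cell-mass equivalent = 1118 − 1.42 × 321.9 = 661.0 kg O₂/d.

R_O ≈ 661 kg O₂/d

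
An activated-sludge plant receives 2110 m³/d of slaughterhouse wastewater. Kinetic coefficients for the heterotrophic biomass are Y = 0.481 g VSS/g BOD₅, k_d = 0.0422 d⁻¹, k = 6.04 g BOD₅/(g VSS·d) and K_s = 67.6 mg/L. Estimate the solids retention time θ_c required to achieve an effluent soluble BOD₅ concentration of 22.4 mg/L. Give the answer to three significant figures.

θ_c ≈ 1.47 d

From 1/θ_c = Y·k·S/(K_s + S) − k_d: Y·k·S/(K_s+S) = 0.481 × 6.04 × 22.4 / (67.6 + 22.4) = 0.7231 d⁻¹.
θ_c = 1/(μ − k_d) = 1/(0.7231 − 0.0422) = 1/0.6809 = 1.469 d.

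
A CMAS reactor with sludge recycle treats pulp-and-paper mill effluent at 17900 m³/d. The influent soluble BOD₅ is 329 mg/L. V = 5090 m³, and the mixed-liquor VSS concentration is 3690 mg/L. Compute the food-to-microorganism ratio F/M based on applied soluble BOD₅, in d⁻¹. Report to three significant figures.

F/M ≈ 0.314 d⁻¹

Food-to-microorganism ratio F/M = Q S₀ / (V X) = 17900 × 329 / (5090 × 3690) = 0.3135 d⁻¹.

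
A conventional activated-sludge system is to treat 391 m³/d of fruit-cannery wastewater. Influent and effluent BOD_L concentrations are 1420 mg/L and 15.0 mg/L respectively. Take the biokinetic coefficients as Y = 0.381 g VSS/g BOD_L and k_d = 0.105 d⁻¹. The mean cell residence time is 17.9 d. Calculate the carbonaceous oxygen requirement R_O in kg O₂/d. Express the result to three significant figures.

R_O ≈ 446 kg O₂/d

Observed yield with endogenous decay: Y_obs = Y / (1 + k_d·θ_c) = 0.381 / (1 + 0.105 × 17.9) = 0.381 / 2.879 = 0.1323 g VSS/g BOD_L.
Mass of BOD_L removed per day: Q(S₀ − S) = 391 × 1405 g/m³ = 549.4 kg/d.
Biomass synthesised: P_X = Y_obs × 549.4 = 72.69 kg VSS/d.
Carbonaceous O₂ demand = substrate oxidised − cell-mass equivalent = 549.4 − 1.42 × 72.69 = 446.1 kg O₂/d.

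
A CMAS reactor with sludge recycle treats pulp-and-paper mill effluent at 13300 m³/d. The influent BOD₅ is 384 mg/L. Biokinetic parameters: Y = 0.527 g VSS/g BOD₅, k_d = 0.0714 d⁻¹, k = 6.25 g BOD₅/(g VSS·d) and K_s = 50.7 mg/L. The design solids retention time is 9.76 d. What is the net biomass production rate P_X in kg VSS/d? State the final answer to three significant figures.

P_X ≈ 1570 kg VSS/d

For a completely mixed reactor with recycle the Lawrence–McCarty relation gives S = K_s·(1 + k_d·θ_c) / [θ_c·(Y·k − k_d) − 1] = 50.7 × (1 + 0.0714 × 9.76) / [9.76 × (0.527 × 6.25 − 0.0714) − 1] = 86.03 / 30.45 = 2.825 mg/L.
Y_obs = Y / (1 + k_d θ_c) = 0.527 / (1 + 0.0714 × 9.76) = 0.527 / 1.697 = 0.3106.
Mass of BOD₅ removed per day: Q(S₀ − S) = 13300 × 381.2 g/m³ = 5070 kg/d.
Biomass produced: P_X = Y_obs·Q·ΔS = 0.3106 × 5070 ≈ 1574 kg VSS/d.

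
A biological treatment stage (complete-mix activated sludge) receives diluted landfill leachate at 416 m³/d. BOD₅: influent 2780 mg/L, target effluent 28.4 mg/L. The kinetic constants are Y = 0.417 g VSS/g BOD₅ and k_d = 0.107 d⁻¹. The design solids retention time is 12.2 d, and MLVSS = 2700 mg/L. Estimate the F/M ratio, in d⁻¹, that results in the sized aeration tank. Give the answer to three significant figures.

From the SRT design equation V = Y Q (S₀−S) θ_c / [X (1 + k_d θ_c)] = 0.417 × 416 × (2780 − 28.4) × 12.2 / [2700 × (1 + 0.107 × 12.2)] = 5.82×10^6 / 6225 = 935.5 m³.
F/M = Q·S₀ / (V·X) = 416 × 2780 / (935.5 × 2700) = 0.4578 g BOD₅·(g VSS·d)⁻¹.

F/M ≈ 0.458 d⁻¹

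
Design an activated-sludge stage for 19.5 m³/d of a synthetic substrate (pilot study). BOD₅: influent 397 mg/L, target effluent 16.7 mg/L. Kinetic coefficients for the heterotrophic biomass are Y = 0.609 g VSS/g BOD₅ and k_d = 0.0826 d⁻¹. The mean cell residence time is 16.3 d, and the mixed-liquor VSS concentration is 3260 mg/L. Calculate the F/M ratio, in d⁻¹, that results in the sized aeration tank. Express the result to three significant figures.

Steady-state biomass mass balance: V·X·(1 + k_d·θ_c) = Y·Q·(S₀ − S)·θ_c, so V = 0.609 × 19.5 × (397 − 16.7) × 16.3 / [3260 × (1 + 0.0826 × 16.3)] = 7.36×10^4 / 7649 = 9.624 m³.
F/M = applied load / biomass = Q·S₀/(V·X) = 19.5 × 397 / (9.624 × 3260) = 0.2468 d⁻¹.

F/M ≈ 0.247 d⁻¹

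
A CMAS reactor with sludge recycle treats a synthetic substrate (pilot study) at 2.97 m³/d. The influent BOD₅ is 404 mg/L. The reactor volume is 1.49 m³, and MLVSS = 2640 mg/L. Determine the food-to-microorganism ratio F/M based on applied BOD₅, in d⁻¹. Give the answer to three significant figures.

F/M ≈ 0.305 d⁻¹

Food-to-microorganism ratio F/M = Q S₀ / (V X) = 2.97 × 404 / (1.490 × 2640) = 0.3050 d⁻¹.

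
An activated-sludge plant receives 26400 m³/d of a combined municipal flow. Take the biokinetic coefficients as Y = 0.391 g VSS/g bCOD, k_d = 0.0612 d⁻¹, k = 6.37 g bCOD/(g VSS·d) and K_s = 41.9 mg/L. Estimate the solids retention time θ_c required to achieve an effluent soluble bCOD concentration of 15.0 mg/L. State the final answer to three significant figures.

θ_c ≈ 1.68 d

From 1/θ_c = Y·k·S/(K_s + S) − k_d: Y·k·S/(K_s+S) = 0.391 × 6.37 × 15.0 / (41.9 + 15.0) = 0.6566 d⁻¹.
θ_c = 1/(μ − k_d) = 1/(0.6566 − 0.0612) = 1/0.5954 = 1.680 d.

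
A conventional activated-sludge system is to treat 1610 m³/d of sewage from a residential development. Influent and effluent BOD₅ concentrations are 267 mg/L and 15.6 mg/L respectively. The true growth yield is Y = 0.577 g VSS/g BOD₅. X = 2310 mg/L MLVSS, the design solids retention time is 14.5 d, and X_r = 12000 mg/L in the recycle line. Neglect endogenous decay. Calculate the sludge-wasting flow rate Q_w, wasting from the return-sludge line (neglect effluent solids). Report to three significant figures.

Q_w ≈ 19.5 m³/d

With k_d = 0 the design equation reduces to V = Y Q (S₀−S) θ_c / X = 0.577 × 1610 × (267 − 15.6) × 14.5 / 2310 = 1466 m³.
Q_w = (V·X)/(θ_c X_r) = 1466 × 2310 / (14.5 × 12000) = 19.46 m³/d.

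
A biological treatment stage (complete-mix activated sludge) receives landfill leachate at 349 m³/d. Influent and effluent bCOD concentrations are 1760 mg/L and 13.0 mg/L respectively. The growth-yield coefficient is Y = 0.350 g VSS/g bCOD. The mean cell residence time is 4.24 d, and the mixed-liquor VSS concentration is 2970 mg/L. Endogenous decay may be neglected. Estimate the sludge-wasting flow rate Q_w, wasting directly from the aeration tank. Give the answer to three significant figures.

Q_w ≈ 71.9 m³/d

Biomass mass balance (decay neglected): V·X = Y·Q·(S₀ − S)·θ_c, so V = 0.350 × 349 × (1760 − 13.0) × 4.24 / 2970 = 304.6 m³.
With mixed-liquor wasting, θ_c = V/Q_w, so Q_w = V/θ_c = 304.6/4.24 = 71.85 m³/d.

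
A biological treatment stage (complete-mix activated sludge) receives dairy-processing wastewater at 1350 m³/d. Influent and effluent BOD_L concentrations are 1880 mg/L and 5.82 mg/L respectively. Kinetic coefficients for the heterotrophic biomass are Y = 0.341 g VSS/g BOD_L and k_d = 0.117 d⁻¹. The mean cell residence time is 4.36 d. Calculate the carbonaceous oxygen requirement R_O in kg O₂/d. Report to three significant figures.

Correct the yield for decay: Y_obs = Y/(1 + k_d θ_c) = 0.341 / (1 + 0.117 × 4.36) = 0.341 / 1.510 = 0.2258.
Mass of BOD_L removed per day: Q(S₀ − S) = 1350 × 1874 g/m³ = 2530 kg/d.
Net sludge production P_X = 0.2258 × 2530 = 571.3 kg VSS/d.
R_O = Q·ΔS − 1.42 P_X = 2530 − 811.3 = 1719 kg O₂/d.

R_O ≈ 1720 kg O₂/d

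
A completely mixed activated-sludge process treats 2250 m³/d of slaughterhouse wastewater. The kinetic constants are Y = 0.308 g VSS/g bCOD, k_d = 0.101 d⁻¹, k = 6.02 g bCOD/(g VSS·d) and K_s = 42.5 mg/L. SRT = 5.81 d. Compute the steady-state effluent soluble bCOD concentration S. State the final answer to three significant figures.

S ≈ 7.34 mg/L

For a completely mixed reactor with recycle the Lawrence–McCarty relation gives S = K_s·(1 + k_d·θ_c) / [θ_c·(Y·k − k_d) − 1] = 42.5 × (1 + 0.101 × 5.81) / [5.81 × (0.308 × 6.02 − 0.101) − 1] = 67.44 / 9.186 = 7.342 mg/L.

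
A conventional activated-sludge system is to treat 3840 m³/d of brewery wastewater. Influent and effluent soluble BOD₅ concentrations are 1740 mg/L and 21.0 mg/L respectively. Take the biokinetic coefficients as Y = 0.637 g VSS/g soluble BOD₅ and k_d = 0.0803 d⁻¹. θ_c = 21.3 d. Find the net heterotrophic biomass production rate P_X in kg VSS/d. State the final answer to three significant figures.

P_X ≈ 1550 kg VSS/d

Observed yield with endogenous decay: Y_obs = Y / (1 + k_d·θ_c) = 0.637 / (1 + 0.0803 × 21.3) = 0.637 / 2.710 = 0.2350 g VSS/g soluble BOD₅.
ΔS = 1740 − 21.0 = 1719 mg/L, so the substrate removal rate is 3840 × 1719/1000 = 6601 kg soluble BOD₅/d.
Net biomass production P_X = Y_obs × Q·(S₀ − S) = 0.2350 × 6601 = 1551 kg VSS/d.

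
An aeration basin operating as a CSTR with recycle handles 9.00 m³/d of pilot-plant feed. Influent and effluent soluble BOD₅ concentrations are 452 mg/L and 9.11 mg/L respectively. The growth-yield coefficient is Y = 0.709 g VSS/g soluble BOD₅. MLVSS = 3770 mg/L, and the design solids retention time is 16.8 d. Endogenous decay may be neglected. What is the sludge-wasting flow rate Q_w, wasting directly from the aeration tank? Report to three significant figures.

With k_d = 0 the design equation reduces to V = Y Q (S₀−S) θ_c / X = 0.709 × 9.00 × (452 − 9.11) × 16.8 / 3770 = 12.59 m³.
With mixed-liquor wasting, θ_c = V/Q_w, so Q_w = V/θ_c = 12.59/16.8 = 0.7496 m³/d.

Q_w ≈ 0.750 m³/d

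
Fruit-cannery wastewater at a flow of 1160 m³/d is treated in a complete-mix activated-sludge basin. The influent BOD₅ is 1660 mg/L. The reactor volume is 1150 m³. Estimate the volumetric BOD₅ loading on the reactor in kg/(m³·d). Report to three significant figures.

L_v ≈ 1.67 kg BOD₅/(m³·d)

L_v = Q S₀ / V = 1160 × 1660 × 10⁻³ / 1150 = 1.674 kg/(m³·d).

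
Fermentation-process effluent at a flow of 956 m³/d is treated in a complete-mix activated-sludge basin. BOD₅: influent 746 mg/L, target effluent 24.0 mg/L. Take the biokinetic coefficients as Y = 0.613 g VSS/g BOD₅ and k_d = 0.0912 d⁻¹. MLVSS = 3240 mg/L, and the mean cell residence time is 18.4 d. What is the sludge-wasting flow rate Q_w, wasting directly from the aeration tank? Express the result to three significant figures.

Rearranging the biomass balance for a CMAS with decay, V = Y·Q·ΔS·θ_c / [X·(1+k_d θ_c)] = 0.613 × 956 × (746 − 24.0) × 18.4 / [3240 × (1 + 0.0912 × 18.4)] = 7.79×10^6 / 8677 = 897.2 m³.
With mixed-liquor wasting, θ_c = V/Q_w, so Q_w = V/θ_c = 897.2/18.4 = 48.76 m³/d.

Q_w ≈ 48.8 m³/d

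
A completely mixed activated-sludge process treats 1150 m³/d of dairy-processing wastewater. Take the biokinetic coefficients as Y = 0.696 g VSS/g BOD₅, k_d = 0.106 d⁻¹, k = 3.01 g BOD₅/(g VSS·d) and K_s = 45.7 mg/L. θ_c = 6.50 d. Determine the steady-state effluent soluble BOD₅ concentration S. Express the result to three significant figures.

Effluent substrate depends only on kinetics and SRT: S = K_s(1 + k_d θ_c) / [θ_c(Yk − k_d) − 1] = 45.7 × (1 + 0.106 × 6.50) / [6.50 × (0.696 × 3.01 − 0.106) − 1] = 77.19 / 11.93 = 6.471 mg/L.

S ≈ 6.47 mg/L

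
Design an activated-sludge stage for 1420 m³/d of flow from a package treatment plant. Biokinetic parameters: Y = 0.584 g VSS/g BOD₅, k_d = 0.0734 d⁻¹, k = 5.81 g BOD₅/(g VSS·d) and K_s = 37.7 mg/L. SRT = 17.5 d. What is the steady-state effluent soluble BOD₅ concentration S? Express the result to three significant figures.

S ≈ 1.51 mg/L

Effluent substrate depends only on kinetics and SRT: S = K_s(1 + k_d θ_c) / [θ_c(Yk − k_d) − 1] = 37.7 × (1 + 0.0734 × 17.5) / [17.5 × (0.584 × 5.81 − 0.0734) − 1] = 86.13 / 57.09 = 1.508 mg/L.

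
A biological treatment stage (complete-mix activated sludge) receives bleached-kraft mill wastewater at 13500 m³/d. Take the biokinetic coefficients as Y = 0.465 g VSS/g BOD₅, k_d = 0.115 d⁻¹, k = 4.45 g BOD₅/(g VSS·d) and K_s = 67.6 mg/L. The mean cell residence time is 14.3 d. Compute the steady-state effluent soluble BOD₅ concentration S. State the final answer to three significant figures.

For a completely mixed reactor with recycle the Lawrence–McCarty relation gives S = K_s·(1 + k_d·θ_c) / [θ_c·(Y·k − k_d) − 1] = 67.6 × (1 + 0.115 × 14.3) / [14.3 × (0.465 × 4.45 − 0.115) − 1] = 178.8 / 26.95 = 6.634 mg/L.

S ≈ 6.63 mg/L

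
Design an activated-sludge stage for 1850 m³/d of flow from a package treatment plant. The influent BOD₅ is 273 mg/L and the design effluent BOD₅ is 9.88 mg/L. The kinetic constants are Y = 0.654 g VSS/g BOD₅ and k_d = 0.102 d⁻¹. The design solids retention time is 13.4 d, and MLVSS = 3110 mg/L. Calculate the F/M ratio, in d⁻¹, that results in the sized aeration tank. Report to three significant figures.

F/M ≈ 0.280 d⁻¹

From the SRT design equation V = Y Q (S₀−S) θ_c / [X (1 + k_d θ_c)] = 0.654 × 1850 × (273 − 9.88) × 13.4 / [3110 × (1 + 0.102 × 13.4)] = 4.27×10^6 / 7361 = 579.5 m³.
F/M = Q·S₀ / (V·X) = 1850 × 273 / (579.5 × 3110) = 0.2802 g BOD₅·(g VSS·d)⁻¹.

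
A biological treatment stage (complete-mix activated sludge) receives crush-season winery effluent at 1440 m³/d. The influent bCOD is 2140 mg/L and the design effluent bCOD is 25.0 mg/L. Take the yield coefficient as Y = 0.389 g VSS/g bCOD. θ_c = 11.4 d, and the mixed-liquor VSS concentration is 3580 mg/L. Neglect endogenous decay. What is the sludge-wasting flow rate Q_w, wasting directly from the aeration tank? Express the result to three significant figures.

With k_d = 0 the design equation reduces to V = Y Q (S₀−S) θ_c / X = 0.389 × 1440 × (2140 − 25.0) × 11.4 / 3580 = 3773 m³.
Wasting from the aeration tank: Q_w = V / θ_c = 3773 / 11.4 = 330.9 m³/d.

Q_w ≈ 331 m³/d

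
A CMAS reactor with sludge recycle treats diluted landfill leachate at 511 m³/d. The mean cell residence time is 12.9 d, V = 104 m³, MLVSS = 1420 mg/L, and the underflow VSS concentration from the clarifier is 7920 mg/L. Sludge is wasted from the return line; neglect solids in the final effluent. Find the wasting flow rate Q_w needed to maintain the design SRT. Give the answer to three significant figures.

Q_w = (V·X)/(θ_c X_r) = 104.0 × 1420 / (12.9 × 7920) = 1.445 m³/d.

Q_w ≈ 1.45 m³/d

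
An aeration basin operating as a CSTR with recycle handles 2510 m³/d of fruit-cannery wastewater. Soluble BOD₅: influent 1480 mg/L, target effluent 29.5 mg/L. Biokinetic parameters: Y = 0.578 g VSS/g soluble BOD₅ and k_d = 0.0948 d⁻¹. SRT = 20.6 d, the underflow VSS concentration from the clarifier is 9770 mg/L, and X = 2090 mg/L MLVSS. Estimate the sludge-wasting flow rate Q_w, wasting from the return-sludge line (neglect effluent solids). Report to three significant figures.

Q_w ≈ 72.9 m³/d

Rearranging the biomass balance for a CMAS with decay, V = Y·Q·ΔS·θ_c / [X·(1+k_d θ_c)] = 0.578 × 2510 × (1480 − 29.5) × 20.6 / [2090 × (1 + 0.0948 × 20.6)] = 4.33×10^7 / 6172 = 7024 m³.
Wasting from the return line (neglecting effluent solids): Q_w = V·X / (θ_c·X_r) = 7024 × 2090 / (20.6 × 9770) = 72.94 m³/d.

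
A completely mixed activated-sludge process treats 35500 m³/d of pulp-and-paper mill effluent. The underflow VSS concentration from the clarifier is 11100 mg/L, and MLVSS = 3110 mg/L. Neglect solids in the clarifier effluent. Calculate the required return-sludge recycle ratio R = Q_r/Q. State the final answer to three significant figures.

Solids balance on the clarifier gives (1+R)X = R·X_r, so R = X/(X_r − X) = 3110 / (11100 − 3110) = 0.3892.

R ≈ 0.389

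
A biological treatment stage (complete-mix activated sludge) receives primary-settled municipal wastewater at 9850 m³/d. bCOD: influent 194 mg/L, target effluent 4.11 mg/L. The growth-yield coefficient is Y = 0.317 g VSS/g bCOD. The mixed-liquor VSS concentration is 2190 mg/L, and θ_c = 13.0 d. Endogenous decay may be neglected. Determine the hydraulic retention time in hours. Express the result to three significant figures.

With k_d = 0 the design equation reduces to V = Y Q (S₀−S) θ_c / X = 0.317 × 9850 × (194 − 4.11) × 13.0 / 2190 = 3520 m³.
τ = V/Q = 3520/9850 = 0.3573 d, or 8.576 h.

τ ≈ 8.58 h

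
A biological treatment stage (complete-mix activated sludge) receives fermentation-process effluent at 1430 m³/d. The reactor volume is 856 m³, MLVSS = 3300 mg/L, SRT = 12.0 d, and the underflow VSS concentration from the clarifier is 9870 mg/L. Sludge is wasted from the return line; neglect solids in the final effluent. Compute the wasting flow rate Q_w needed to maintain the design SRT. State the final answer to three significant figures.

Q_w = (V·X)/(θ_c X_r) = 856.0 × 3300 / (12.0 × 9870) = 23.85 m³/d.

Q_w ≈ 23.9 m³/d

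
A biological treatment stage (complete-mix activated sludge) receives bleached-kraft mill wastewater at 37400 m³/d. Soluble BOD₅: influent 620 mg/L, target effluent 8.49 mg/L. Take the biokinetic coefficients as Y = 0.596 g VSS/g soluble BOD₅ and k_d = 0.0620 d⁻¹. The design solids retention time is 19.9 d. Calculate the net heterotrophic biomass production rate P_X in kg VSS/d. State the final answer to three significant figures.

P_X ≈ 6100 kg VSS/d

Correct the yield for decay: Y_obs = Y/(1 + k_d θ_c) = 0.596 / (1 + 0.0620 × 19.9) = 0.596 / 2.234 = 0.2668.
Mass of soluble BOD₅ removed per day: Q(S₀ − S) = 37400 × 611.5 g/m³ = 22870 kg/d.
Biomass produced: P_X = Y_obs·Q·ΔS = 0.2668 × 22870 ≈ 6102 kg VSS/d.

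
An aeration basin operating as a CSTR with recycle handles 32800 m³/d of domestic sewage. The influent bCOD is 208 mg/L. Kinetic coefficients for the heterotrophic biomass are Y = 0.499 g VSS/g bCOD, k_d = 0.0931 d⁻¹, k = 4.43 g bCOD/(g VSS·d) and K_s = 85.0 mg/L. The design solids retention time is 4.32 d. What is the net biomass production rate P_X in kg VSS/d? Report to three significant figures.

P_X ≈ 2260 kg VSS/d

From the Monod/SRT balance for a CMAS, S = K_s·(1+k_d θ_c)/[θ_c·(Y k − k_d) − 1] = 85.0 × (1 + 0.0931 × 4.32) / [4.32 × (0.499 × 4.43 − 0.0931) − 1] = 119.2 / 8.147 = 14.63 mg/L.
Observed yield with endogenous decay: Y_obs = Y / (1 + k_d·θ_c) = 0.499 / (1 + 0.0931 × 4.32) = 0.499 / 1.402 = 0.3559 g VSS/g bCOD.
Q·(S₀ − S) = 32800 × (208 − 14.6) × 10⁻³ = 6344 kg/d removed.
P_X = Y_obs · Q(S₀ − S) = 0.3559 × 6344 = 2257 kg VSS/d.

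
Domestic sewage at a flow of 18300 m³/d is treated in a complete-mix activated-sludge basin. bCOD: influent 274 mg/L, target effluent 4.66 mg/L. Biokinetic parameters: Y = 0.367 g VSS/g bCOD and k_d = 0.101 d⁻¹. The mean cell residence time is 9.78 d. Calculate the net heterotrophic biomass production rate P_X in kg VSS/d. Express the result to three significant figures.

P_X ≈ 910 kg VSS/d

The observed yield is Y_obs = Y/(1 + k_d·θ_c) = 0.367 / (1 + 0.101 × 9.78) = 0.367 / 1.988 = 0.1846 g VSS per g bCOD removed.
Q·(S₀ − S) = 18300 × (274 − 4.66) × 10⁻³ = 4929 kg/d removed.
P_X = Y_obs · Q(S₀ − S) = 0.1846 × 4929 = 910.0 kg VSS/d.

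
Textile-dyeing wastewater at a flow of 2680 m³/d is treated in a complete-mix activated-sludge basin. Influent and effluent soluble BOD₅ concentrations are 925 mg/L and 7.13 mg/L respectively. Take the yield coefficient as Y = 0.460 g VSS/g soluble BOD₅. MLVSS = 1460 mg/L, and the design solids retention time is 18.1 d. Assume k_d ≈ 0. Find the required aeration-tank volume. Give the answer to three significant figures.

V ≈ 14000 m³

Biomass mass balance (decay neglected): V·X = Y·Q·(S₀ − S)·θ_c, so V = 0.460 × 2680 × (925 − 7.13) × 18.1 / 1460 = 14028 m³.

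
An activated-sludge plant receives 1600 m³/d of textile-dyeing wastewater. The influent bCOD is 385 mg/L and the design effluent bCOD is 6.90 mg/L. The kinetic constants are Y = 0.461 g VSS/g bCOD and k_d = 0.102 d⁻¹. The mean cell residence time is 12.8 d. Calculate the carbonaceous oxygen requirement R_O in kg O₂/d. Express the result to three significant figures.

R_O ≈ 433 kg O₂/d

Observed yield with endogenous decay: Y_obs = Y / (1 + k_d·θ_c) = 0.461 / (1 + 0.102 × 12.8) = 0.461 / 2.306 = 0.1999 g VSS/g bCOD.
ΔS = 385 − 6.90 = 378.1 mg/L, so the substrate removal rate is 1600 × 378.1/1000 = 605.0 kg bCOD/d.
P_X = Y_obs·Q·(S₀ − S) = 0.1999 × 605.0 = 121.0 kg VSS/d.
Carbonaceous O₂ demand = substrate oxidised − cell-mass equivalent = 605.0 − 1.42 × 121.0 = 433.2 kg O₂/d.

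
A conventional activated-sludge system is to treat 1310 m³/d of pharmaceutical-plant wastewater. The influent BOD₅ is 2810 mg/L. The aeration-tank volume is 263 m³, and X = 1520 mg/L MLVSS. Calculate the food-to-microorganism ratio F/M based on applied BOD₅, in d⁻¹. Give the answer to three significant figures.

Food-to-microorganism ratio F/M = Q S₀ / (V X) = 1310 × 2810 / (263.0 × 1520) = 9.208 d⁻¹.

F/M ≈ 9.21 d⁻¹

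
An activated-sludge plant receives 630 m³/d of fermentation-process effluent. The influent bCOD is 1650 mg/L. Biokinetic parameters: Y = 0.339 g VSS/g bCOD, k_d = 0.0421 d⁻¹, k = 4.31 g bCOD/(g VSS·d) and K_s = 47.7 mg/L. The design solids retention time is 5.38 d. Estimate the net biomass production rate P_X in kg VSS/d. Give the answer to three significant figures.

From the Monod/SRT balance for a CMAS, S = K_s·(1+k_d θ_c)/[θ_c·(Y k − k_d) − 1] = 47.7 × (1 + 0.0421 × 5.38) / [5.38 × (0.339 × 4.31 − 0.0421) − 1] = 58.50 / 6.634 = 8.819 mg/L.
The observed yield is Y_obs = Y/(1 + k_d·θ_c) = 0.339 / (1 + 0.0421 × 5.38) = 0.339 / 1.226 = 0.2764 g VSS per g bCOD removed.
Mass of bCOD removed per day: Q(S₀ − S) = 630 × 1641 g/m³ = 1034 kg/d.
So the net sludge growth is P_X = 0.2764 × 1034 = 285.8 kg VSS/d.

P_X ≈ 286 kg VSS/d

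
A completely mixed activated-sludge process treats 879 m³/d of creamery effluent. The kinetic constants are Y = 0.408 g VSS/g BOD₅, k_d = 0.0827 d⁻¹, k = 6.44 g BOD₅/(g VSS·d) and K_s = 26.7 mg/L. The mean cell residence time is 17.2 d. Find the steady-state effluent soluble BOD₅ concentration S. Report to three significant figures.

S ≈ 1.51 mg/L

Effluent substrate depends only on kinetics and SRT: S = K_s(1 + k_d θ_c) / [θ_c(Yk − k_d) − 1] = 26.7 × (1 + 0.0827 × 17.2) / [17.2 × (0.408 × 6.44 − 0.0827) − 1] = 64.68 / 42.77 = 1.512 mg/L.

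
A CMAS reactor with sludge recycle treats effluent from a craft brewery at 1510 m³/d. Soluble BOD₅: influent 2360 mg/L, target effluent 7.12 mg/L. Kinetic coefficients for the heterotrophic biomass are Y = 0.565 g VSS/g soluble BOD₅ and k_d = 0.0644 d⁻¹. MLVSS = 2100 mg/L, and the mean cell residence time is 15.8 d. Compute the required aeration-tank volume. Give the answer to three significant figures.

V ≈ 7490 m³

Rearranging the biomass balance for a CMAS with decay, V = Y·Q·ΔS·θ_c / [X·(1+k_d θ_c)] = 0.565 × 1510 × (2360 − 7.12) × 15.8 / [2100 × (1 + 0.0644 × 15.8)] = 3.17×10^7 / 4237 = 7486 m³.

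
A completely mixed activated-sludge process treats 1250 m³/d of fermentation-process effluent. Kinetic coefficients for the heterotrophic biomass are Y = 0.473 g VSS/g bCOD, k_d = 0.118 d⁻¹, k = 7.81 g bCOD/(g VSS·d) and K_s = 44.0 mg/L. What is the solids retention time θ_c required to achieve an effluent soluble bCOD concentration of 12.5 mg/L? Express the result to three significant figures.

θ_c ≈ 1.43 d

From 1/θ_c = Y·k·S/(K_s + S) − k_d: Y·k·S/(K_s+S) = 0.473 × 7.81 × 12.5 / (44.0 + 12.5) = 0.8173 d⁻¹.
1/θ_c = 0.8173 − 0.118 = 0.6993 d⁻¹, so θ_c = 1.430 d.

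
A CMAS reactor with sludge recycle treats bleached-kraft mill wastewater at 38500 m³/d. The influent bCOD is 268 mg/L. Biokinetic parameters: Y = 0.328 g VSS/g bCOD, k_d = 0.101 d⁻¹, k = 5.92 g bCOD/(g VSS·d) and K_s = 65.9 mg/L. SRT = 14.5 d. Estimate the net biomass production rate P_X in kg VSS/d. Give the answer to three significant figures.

P_X ≈ 1340 kg VSS/d

For a completely mixed reactor with recycle the Lawrence–McCarty relation gives S = K_s·(1 + k_d·θ_c) / [θ_c·(Y·k − k_d) − 1] = 65.9 × (1 + 0.101 × 14.5) / [14.5 × (0.328 × 5.92 − 0.101) − 1] = 162.4 / 25.69 = 6.322 mg/L.
Observed yield with endogenous decay: Y_obs = Y / (1 + k_d·θ_c) = 0.328 / (1 + 0.101 × 14.5) = 0.328 / 2.465 = 0.1331 g VSS/g bCOD.
Mass of bCOD removed per day: Q(S₀ − S) = 38500 × 261.7 g/m³ = 10075 kg/d.
Net biomass production P_X = Y_obs × Q·(S₀ − S) = 0.1331 × 10075 = 1341 kg VSS/d.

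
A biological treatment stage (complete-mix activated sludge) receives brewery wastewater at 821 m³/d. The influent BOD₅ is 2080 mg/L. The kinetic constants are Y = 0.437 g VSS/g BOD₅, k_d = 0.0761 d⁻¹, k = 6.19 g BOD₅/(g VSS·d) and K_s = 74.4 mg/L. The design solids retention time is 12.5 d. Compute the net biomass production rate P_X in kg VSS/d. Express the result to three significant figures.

P_X ≈ 382 kg VSS/d

For a completely mixed reactor with recycle the Lawrence–McCarty relation gives S = K_s·(1 + k_d·θ_c) / [θ_c·(Y·k − k_d) − 1] = 74.4 × (1 + 0.0761 × 12.5) / [12.5 × (0.437 × 6.19 − 0.0761) − 1] = 145.2 / 31.86 = 4.556 mg/L.
Correct the yield for decay: Y_obs = Y/(1 + k_d θ_c) = 0.437 / (1 + 0.0761 × 12.5) = 0.437 / 1.951 = 0.2240.
ΔS = 2080 − 4.56 = 2075 mg/L, so the substrate removal rate is 821 × 2075/1000 = 1704 kg BOD₅/d.
So the net sludge growth is P_X = 0.2240 × 1704 = 381.6 kg VSS/d.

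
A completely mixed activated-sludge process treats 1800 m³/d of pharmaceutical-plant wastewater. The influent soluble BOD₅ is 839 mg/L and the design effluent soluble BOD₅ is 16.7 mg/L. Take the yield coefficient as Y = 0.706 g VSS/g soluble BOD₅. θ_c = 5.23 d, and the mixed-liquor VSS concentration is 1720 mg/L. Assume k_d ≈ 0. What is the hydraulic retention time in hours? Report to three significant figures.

With k_d = 0 the design equation reduces to V = Y Q (S₀−S) θ_c / X = 0.706 × 1800 × (839 − 16.7) × 5.23 / 1720 = 3177 m³.
τ = V/Q = 3177/1800 = 1.765 d, or 42.37 h.

τ ≈ 42.4 h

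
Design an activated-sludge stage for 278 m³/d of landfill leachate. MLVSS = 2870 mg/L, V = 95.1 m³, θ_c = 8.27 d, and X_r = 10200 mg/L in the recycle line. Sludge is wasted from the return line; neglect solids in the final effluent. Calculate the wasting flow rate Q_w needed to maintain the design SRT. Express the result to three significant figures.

θ_c = V·X/(Q_w·X_r) when wasting from the recycle, so Q_w = V·X/(θ_c·X_r) = 95.10 × 2870 / (8.27 × 10200) = 3.236 m³/d.

Q_w ≈ 3.24 m³/d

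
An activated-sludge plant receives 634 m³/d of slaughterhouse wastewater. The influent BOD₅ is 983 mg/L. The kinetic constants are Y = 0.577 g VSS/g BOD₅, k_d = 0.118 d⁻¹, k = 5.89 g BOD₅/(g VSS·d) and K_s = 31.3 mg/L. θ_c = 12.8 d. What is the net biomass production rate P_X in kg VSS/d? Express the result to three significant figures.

P_X ≈ 143 kg VSS/d

From the Monod/SRT balance for a CMAS, S = K_s·(1+k_d θ_c)/[θ_c·(Y k − k_d) − 1] = 31.3 × (1 + 0.118 × 12.8) / [12.8 × (0.577 × 5.89 − 0.118) − 1] = 78.58 / 40.99 = 1.917 mg/L.
Y_obs = Y / (1 + k_d θ_c) = 0.577 / (1 + 0.118 × 12.8) = 0.577 / 2.510 = 0.2298.
Mass of BOD₅ removed per day: Q(S₀ − S) = 634 × 981.1 g/m³ = 622.0 kg/d.
Net biomass production P_X = Y_obs × Q·(S₀ − S) = 0.2298 × 622.0 = 143.0 kg VSS/d.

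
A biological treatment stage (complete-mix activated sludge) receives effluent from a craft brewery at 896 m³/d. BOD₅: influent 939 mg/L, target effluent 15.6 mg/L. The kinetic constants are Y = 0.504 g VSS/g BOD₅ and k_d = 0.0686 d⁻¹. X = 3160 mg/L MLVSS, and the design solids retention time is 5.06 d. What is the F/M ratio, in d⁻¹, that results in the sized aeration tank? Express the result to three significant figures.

F/M ≈ 0.537 d⁻¹

Rearranging the biomass balance for a CMAS with decay, V = Y·Q·ΔS·θ_c / [X·(1+k_d θ_c)] = 0.504 × 896 × (939 − 15.6) × 5.06 / [3160 × (1 + 0.0686 × 5.06)] = 2.11×10^6 / 4257 = 495.7 m³.
Food-to-microorganism ratio F/M = Q S₀ / (V X) = 896 × 939 / (495.7 × 3160) = 0.5372 d⁻¹.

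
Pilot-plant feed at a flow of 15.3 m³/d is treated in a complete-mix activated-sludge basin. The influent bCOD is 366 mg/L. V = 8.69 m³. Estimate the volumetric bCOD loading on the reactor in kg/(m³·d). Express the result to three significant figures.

L_v ≈ 0.644 kg bCOD/(m³·d)

Applied bCOD load per unit volume = Q·S₀/V = (15.3 × 366/1000)/8.690 = 0.6444 kg bCOD·m⁻³·d⁻¹.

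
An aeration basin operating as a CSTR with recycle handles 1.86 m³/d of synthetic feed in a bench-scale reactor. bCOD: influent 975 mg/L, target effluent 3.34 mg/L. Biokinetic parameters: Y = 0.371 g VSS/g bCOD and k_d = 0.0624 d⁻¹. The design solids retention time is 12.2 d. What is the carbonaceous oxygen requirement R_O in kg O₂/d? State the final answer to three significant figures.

R_O ≈ 1.27 kg O₂/d

Y_obs = Y / (1 + k_d θ_c) = 0.371 / (1 + 0.0624 × 12.2) = 0.371 / 1.761 = 0.2106.
Mass of bCOD removed per day: Q(S₀ − S) = 1.86 × 971.7 g/m³ = 1.807 kg/d.
Net sludge production P_X = 0.2106 × 1.807 = 0.3807 kg VSS/d.
R_O = Q·ΔS − 1.42 P_X = 1.807 − 0.5406 = 1.267 kg O₂/d.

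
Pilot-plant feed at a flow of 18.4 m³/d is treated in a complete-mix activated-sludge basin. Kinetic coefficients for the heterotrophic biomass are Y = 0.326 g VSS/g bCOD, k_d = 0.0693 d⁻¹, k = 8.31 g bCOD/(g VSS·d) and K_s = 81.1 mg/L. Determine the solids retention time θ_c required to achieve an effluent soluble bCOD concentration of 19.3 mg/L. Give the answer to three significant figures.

θ_c ≈ 2.22 d

From 1/θ_c = Y·k·S/(K_s + S) − k_d: Y·k·S/(K_s+S) = 0.326 × 8.31 × 19.3 / (81.1 + 19.3) = 0.5208 d⁻¹.
Then 1/θ_c = μ − k_d = 0.5208 − 0.0693 = 0.4515 d⁻¹, giving θ_c = 2.215 d.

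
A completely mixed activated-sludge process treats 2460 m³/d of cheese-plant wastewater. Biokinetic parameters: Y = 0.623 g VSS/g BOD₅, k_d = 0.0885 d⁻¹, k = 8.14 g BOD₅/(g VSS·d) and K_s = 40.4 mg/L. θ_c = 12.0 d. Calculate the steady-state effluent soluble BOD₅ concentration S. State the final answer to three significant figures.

S ≈ 1.42 mg/L

From the Monod/SRT balance for a CMAS, S = K_s·(1+k_d θ_c)/[θ_c·(Y k − k_d) − 1] = 40.4 × (1 + 0.0885 × 12.0) / [12.0 × (0.623 × 8.14 − 0.0885) − 1] = 83.30 / 58.79 = 1.417 mg/L.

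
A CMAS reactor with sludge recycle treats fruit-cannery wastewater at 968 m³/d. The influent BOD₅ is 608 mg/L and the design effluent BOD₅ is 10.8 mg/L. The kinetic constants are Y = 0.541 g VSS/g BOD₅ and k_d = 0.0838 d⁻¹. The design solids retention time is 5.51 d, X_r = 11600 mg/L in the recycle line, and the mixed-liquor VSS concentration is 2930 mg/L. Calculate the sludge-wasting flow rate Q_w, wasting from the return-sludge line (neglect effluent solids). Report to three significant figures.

From the SRT design equation V = Y Q (S₀−S) θ_c / [X (1 + k_d θ_c)] = 0.541 × 968 × (608 − 10.8) × 5.51 / [2930 × (1 + 0.0838 × 5.51)] = 1.72×10^6 / 4283 = 402.4 m³.
θ_c = V·X/(Q_w·X_r) when wasting from the recycle, so Q_w = V·X/(θ_c·X_r) = 402.4 × 2930 / (5.51 × 11600) = 18.44 m³/d.

Q_w ≈ 18.4 m³/d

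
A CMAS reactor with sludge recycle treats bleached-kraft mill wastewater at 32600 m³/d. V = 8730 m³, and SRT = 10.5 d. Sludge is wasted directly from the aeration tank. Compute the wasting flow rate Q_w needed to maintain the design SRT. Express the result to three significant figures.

Q_w ≈ 831 m³/d

With mixed-liquor wasting, θ_c = V/Q_w, so Q_w = V/θ_c = 8730/10.5 = 831.4 m³/d.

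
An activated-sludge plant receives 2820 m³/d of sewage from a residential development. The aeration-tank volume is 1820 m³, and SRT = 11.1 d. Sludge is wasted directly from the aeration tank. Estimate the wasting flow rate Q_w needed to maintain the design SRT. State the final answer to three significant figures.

With mixed-liquor wasting, θ_c = V/Q_w, so Q_w = V/θ_c = 1820/11.1 = 164.0 m³/d.

Q_w ≈ 164 m³/d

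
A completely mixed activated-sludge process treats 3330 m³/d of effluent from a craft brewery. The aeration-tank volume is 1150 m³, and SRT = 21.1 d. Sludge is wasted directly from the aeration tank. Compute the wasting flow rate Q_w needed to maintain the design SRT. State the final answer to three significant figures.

Q_w ≈ 54.5 m³/d

For wasting at MLVSS concentration, Q_w = V/θ_c = 1150/21.1 = 54.50 m³/d.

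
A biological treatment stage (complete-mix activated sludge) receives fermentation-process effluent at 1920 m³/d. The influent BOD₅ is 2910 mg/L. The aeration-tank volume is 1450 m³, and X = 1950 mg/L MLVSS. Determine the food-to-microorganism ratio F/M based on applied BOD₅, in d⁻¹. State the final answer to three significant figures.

F/M ≈ 1.98 d⁻¹

F/M = Q·S₀ / (V·X) = 1920 × 2910 / (1450 × 1950) = 1.976 g BOD₅·(g VSS·d)⁻¹.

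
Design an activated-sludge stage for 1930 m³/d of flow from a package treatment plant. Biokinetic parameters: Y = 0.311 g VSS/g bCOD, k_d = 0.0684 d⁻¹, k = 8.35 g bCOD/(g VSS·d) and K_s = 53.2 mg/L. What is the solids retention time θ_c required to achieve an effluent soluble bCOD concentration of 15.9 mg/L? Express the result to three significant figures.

Specific growth rate at S = 15.9 mg/L: μ = YkS/(K_s+S) = 0.311·8.35·15.9/(53.2+15.9) = 0.5975 d⁻¹.
θ_c = 1/(μ − k_d) = 1/(0.5975 − 0.0684) = 1/0.5291 = 1.890 d.

θ_c ≈ 1.89 d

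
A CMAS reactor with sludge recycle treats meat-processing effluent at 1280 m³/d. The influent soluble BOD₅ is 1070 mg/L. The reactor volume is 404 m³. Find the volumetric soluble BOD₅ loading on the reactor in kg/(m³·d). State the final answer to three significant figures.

L_v ≈ 3.39 kg soluble BOD₅/(m³·d)

L_v = Q S₀ / V = 1280 × 1070 × 10⁻³ / 404.0 = 3.390 kg/(m³·d).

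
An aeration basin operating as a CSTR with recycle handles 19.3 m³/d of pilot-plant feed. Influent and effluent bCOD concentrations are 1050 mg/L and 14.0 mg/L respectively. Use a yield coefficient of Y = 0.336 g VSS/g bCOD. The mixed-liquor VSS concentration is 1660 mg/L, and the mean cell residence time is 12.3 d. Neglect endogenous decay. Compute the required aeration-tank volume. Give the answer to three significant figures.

Biomass mass balance (decay neglected): V·X = Y·Q·(S₀ − S)·θ_c, so V = 0.336 × 19.3 × (1050 − 14.0) × 12.3 / 1660 = 49.78 m³.

V ≈ 49.8 m³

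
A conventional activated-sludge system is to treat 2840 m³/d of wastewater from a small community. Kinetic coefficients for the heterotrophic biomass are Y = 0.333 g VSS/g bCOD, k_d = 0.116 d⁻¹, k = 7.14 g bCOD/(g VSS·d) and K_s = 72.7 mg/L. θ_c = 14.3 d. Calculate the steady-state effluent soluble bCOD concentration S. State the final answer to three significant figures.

S ≈ 6.17 mg/L

Effluent substrate depends only on kinetics and SRT: S = K_s(1 + k_d θ_c) / [θ_c(Yk − k_d) − 1] = 72.7 × (1 + 0.116 × 14.3) / [14.3 × (0.333 × 7.14 − 0.116) − 1] = 193.3 / 31.34 = 6.167 mg/L.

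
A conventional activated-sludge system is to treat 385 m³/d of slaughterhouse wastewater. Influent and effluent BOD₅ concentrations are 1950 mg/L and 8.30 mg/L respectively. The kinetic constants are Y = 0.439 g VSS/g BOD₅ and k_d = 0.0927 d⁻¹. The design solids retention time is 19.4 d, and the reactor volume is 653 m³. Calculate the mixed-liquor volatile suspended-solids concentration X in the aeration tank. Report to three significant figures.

X ≈ 3480 mg/L

Solving the biomass balance for X: X = Y Q (S₀−S) θ_c / [V (1+k_d θ_c)] = 0.439 × 385 × (1950 − 8.30) × 19.4 / [653 × (1 + 0.0927 × 19.4)] = 3484 mg/L.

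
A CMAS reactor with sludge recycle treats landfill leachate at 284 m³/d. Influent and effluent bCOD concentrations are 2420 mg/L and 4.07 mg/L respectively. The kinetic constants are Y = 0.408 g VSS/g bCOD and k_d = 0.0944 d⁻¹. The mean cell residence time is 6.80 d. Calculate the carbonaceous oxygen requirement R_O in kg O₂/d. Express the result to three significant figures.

Observed yield with endogenous decay: Y_obs = Y / (1 + k_d·θ_c) = 0.408 / (1 + 0.0944 × 6.80) = 0.408 / 1.642 = 0.2485 g VSS/g bCOD.
ΔS = 2420 − 4.07 = 2416 mg/L, so the substrate removal rate is 284 × 2416/1000 = 686.1 kg bCOD/d.
Net sludge production P_X = 0.2485 × 686.1 = 170.5 kg VSS/d.
Carbonaceous O₂ demand = substrate oxidised − cell-mass equivalent = 686.1 − 1.42 × 170.5 = 444.0 kg O₂/d.

R_O ≈ 444 kg O₂/d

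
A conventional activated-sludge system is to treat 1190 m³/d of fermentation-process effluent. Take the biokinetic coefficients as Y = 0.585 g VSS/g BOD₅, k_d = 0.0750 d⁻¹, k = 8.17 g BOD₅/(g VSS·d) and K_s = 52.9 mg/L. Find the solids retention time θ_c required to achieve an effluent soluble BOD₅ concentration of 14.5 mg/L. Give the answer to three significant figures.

θ_c ≈ 1.05 d

Specific growth rate at S = 14.5 mg/L: μ = YkS/(K_s+S) = 0.585·8.17·14.5/(52.9+14.5) = 1.028 d⁻¹.
θ_c = 1/(μ − k_d) = 1/(1.028 − 0.0750) = 1/0.9532 = 1.049 d.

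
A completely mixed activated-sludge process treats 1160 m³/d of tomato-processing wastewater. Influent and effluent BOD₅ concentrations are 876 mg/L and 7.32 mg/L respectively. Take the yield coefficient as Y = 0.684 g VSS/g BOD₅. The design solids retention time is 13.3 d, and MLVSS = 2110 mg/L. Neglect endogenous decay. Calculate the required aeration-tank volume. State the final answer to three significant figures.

Biomass mass balance (decay neglected): V·X = Y·Q·(S₀ − S)·θ_c, so V = 0.684 × 1160 × (876 − 7.32) × 13.3 / 2110 = 4345 m³.

V ≈ 4340 m³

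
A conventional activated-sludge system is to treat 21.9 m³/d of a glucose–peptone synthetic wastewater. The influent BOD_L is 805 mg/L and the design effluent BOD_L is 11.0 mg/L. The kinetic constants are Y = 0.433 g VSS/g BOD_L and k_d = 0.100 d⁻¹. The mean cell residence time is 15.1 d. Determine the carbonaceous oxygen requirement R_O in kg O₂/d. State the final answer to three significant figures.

The observed yield is Y_obs = Y/(1 + k_d·θ_c) = 0.433 / (1 + 0.100 × 15.1) = 0.433 / 2.510 = 0.1725 g VSS per g BOD_L removed.
Substrate removed = Q·(S₀ − S) = 21.9 m³/d × (805 − 11.0) g/m³ = 1.74×10^4 g/d = 17.39 kg/d.
Biomass synthesised: P_X = Y_obs × 17.39 = 3.000 kg VSS/d.
R_O = Q·(S₀ − S) − 1.42·P_X = 17.39 − 1.42 × 3.000 = 13.13 kg O₂/d.

R_O ≈ 13.1 kg O₂/d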